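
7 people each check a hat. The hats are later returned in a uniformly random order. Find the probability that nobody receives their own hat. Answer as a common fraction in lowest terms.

103/280

This is the derangement probability: permutations of 7 with no fixed point.
D(7) = 7! · (1 − 1/1! + 1/2! − ··· + (−1)^7/7!) = 1854.
P = 1854/5040 = 103/280.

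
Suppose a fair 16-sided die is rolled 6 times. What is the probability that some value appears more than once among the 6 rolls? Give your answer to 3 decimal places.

0.656

P(all 6 different) = 16/16 · 15/16 · ··· · 11/16 ≈ 0.344.
P(at least two equal) = 1 − 0.344 = 0.656.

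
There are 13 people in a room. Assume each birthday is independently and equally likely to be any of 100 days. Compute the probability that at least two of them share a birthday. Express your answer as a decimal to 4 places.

It's easier to compute the probability that all 13 are distinct.
P(all distinct) = 100/100 · 99/100 · ··· · 88/100 ≈ 0.4428.
So the probability of at least one match is 1 − 0.4428 = 0.5572.

0.5572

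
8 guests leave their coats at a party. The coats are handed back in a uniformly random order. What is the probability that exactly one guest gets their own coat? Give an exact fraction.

103/280

Choose which one is fixed: C(8,1) = 8 ways.
The remaining 7 must have no fixed point: D(7) = 1854.
P = 8·1854/40320 = 103/280.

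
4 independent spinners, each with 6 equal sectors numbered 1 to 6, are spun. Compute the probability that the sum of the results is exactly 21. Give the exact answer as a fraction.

5/324

There are 6^4 = 1296 equally likely outcomes.
The number of ordered 4-tuples from {1,…,6} summing to 21 is 20.
P(sum = 21) = 20/1296 = 5/324.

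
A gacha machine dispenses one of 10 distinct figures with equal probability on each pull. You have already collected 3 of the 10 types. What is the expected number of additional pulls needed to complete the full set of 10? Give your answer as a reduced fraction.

363/14

Starting from 3 distinct types, each trial gives a new one with probability (10−i)/10 when i types are held, so the wait for the next new type is 10/(10−i).
E = 10/7 + 10/6 + 10/5 + 10/4 + 10/3 + 10/2 + 10/1 = 363/14.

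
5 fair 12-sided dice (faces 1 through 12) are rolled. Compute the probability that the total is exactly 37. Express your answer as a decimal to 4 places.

There are 12^5 = 248832 equally likely outcomes.
The number of ordered 5-tuples from {1,…,12} summing to 37 is 10725.
P(sum = 37) = 10725/248832 = 3575/82944 ≈ 0.0431.

0.0431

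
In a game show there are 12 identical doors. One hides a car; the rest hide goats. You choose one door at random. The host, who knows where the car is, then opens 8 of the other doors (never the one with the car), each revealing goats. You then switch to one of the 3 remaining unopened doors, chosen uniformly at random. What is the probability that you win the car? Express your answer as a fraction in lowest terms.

11/36

Your original door holds the car with probability 1/12, so the other 11 collectively hold it with probability 11/12.
The host can always find 8 empty doors to open, so the reveals don't change that 11/12; it is now spread over the 3 remaining unopened doors.
P(win by switching) = (11/12) · (1/3) = 11/36.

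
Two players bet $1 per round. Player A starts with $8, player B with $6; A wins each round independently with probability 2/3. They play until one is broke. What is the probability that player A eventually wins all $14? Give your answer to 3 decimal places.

0.996

Let r = q/p = (1/3)/(2/3) = 1/2. The recurrence P(i) = p·P(i+1) + q·P(i−1) with P(0)=0, P(14)=1 gives P(i) = (1 − r^i)/(1 − r^14).
P(8) = (1 − (1/2)^8) / (1 − (1/2)^14) = 5440/5461 ≈ 0.996.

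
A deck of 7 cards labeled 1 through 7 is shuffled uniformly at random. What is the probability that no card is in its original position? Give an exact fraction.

103/280

This is the derangement probability: permutations of 7 with no fixed point.
D(7) = 7! · (1 − 1/1! + 1/2! − ··· + (−1)^7/7!) = 1854.
P = 1854/5040 = 103/280.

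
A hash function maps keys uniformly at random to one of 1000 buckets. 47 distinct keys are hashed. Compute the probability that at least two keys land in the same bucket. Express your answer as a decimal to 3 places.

It's easier to compute the probability that all 47 are distinct.
P(all distinct) = 1000/1000 · 999/1000 · ··· · 954/1000 ≈ 0.333.
So the probability of at least one match is 1 − 0.333 = 0.667.

0.667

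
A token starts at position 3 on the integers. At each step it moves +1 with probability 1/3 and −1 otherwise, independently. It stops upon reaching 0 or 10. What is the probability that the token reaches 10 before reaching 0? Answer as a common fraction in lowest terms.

Let r = q/p = (2/3)/(1/3) = 2. The recurrence P(i) = p·P(i+1) + q·P(i−1) with P(0)=0, P(10)=1 gives P(i) = (1 − r^i)/(1 − r^10).
P(3) = (1 − (2)^3) / (1 − (2)^10) = 7/1023.

7/1023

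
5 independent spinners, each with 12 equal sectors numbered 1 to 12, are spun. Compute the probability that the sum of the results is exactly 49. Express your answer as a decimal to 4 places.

There are 12^5 = 248832 equally likely outcomes.
The number of ordered 5-tuples from {1,…,12} summing to 49 is 1365.
P(sum = 49) = 1365/248832 = 455/82944 ≈ 0.0055.

0.0055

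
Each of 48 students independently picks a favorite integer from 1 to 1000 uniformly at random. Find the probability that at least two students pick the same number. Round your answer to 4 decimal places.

0.6822

It's easier to compute the probability that all 48 are distinct.
P(all distinct) = 1000/1000 · 999/1000 · ··· · 953/1000 ≈ 0.3178.
So the probability of at least one match is 1 − 0.3178 = 0.6822.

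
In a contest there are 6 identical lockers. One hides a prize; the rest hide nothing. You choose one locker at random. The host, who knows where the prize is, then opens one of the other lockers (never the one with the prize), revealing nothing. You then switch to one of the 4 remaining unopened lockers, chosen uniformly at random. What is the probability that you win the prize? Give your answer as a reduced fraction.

Your original locker holds the prize with probability 1/6, so the other 5 collectively hold it with probability 5/6.
The host can always find an empty locker to open, so this doesn't change that 5/6; it is now spread over the 4 remaining unopened lockers.
P(win by switching) = (5/6) · (1/4) = 5/24.

5/24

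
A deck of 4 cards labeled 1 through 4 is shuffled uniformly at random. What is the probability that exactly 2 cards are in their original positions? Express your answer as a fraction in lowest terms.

1/4

Choose which 2 of the 4 are fixed: C(4,2) = 6 ways.
The remaining 2 must have no fixed point: D(2) = 1.
P = 6·1/24 = 1/4.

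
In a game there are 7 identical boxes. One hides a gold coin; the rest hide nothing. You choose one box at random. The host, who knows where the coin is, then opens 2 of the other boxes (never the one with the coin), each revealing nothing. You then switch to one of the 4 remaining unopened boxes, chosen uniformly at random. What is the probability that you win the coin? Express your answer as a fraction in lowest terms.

Your original box holds the coin with probability 1/7, so the other 6 collectively hold it with probability 6/7.
The host can always find 2 empty boxes to open, so the reveals don't change that 6/7; it is now spread over the 4 remaining unopened boxes.
P(win by switching) = (6/7) · (1/4) = 3/14.

3/14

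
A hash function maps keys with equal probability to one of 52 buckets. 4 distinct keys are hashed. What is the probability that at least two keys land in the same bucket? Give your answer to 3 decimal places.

0.111

It's easier to compute the probability that all 4 are distinct.
P(all distinct) = 52/52 · 51/52 · ··· · 49/52 ≈ 0.889.
So the probability of at least one match is 1 − 0.889 = 0.111.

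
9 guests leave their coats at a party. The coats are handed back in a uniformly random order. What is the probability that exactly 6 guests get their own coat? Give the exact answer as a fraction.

1/2160

Choose which 6 of the 9 are fixed: C(9,6) = 84 ways.
The remaining 3 must have no fixed point: D(3) = 2.
P = 84·2/362880 = 1/2160.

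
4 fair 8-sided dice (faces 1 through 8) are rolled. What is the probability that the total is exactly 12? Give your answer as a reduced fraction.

There are 8^4 = 4096 equally likely outcomes.
The number of ordered 4-tuples from {1,…,8} summing to 12 is 161.
P(sum = 12) = 161/4096.

161/4096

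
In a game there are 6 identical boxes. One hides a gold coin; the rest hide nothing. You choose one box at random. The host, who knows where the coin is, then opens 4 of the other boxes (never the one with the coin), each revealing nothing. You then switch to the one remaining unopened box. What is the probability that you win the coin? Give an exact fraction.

5/6

Your original box holds the coin with probability 1/6, so the other 5 collectively hold it with probability 5/6.
The host can always find 4 empty boxes to open, so the reveals don't change that 5/6; it is now spread over the 1 remaining unopened box.
P(win by switching) = (5/6) · (1/1) = 5/6.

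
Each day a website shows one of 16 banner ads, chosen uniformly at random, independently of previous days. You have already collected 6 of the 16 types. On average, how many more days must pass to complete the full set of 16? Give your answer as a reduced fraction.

14762/315

Starting from 6 distinct types, each trial gives a new one with probability (16−i)/16 when i types are held, so the wait for the next new type is 16/(16−i).
E = 16/10 + 16/9 + 16/8 + 16/7 + 16/6 + 16/5 + 16/4 + 16/3 + 16/2 + 16/1 = 14762/315.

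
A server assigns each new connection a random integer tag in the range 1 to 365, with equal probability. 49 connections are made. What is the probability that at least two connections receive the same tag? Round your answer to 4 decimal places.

It's easier to compute the probability that all 49 are distinct.
P(all distinct) = 365/365 · 364/365 · ··· · 317/365 ≈ 0.0342.
So the probability of at least one match is 1 − 0.0342 = 0.9658.

0.9658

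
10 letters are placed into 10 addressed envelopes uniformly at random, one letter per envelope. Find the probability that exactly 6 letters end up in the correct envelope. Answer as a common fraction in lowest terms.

Choose which 6 of the 10 are fixed: C(10,6) = 210 ways.
The remaining 4 must have no fixed point: D(4) = 9.
P = 210·9/3628800 = 1/1920.

1/1920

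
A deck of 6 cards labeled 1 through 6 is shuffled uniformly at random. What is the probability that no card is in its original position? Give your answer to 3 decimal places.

0.368

This is the derangement probability: permutations of 6 with no fixed point.
D(6) = 6! · (1 − 1/1! + 1/2! − ··· + (−1)^6/6!) = 265.
P = 265/720 = 53/144 ≈ 0.368.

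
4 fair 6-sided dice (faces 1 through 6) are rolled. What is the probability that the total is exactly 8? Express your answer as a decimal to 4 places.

0.0270

There are 6^4 = 1296 equally likely outcomes.
The number of ordered 4-tuples from {1,…,6} summing to 8 is 35.
P(sum = 8) = 35/1296 ≈ 0.0270.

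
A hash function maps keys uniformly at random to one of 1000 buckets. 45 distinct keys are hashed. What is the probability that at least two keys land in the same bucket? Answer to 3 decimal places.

0.634

It's easier to compute the probability that all 45 are distinct.
P(all distinct) = 1000/1000 · 999/1000 · ··· · 956/1000 ≈ 0.366.
So the probability of at least one match is 1 − 0.366 = 0.634.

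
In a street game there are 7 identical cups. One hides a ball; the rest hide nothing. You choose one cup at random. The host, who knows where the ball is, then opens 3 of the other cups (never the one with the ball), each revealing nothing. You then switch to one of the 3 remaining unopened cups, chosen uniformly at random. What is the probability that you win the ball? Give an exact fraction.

2/7

Your original cup holds the ball with probability 1/7, so the other 6 collectively hold it with probability 6/7.
The host can always find 3 empty cups to open, so the reveals don't change that 6/7; it is now spread over the 3 remaining unopened cups.
P(win by switching) = (6/7) · (1/3) = 2/7.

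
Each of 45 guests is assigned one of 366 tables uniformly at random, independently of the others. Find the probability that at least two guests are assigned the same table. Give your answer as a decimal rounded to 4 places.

It's easier to compute the probability that all 45 are distinct.
P(all distinct) = 366/366 · 365/366 · ··· · 322/366 ≈ 0.0595.
So the probability of at least one match is 1 − 0.0595 = 0.9405.

0.9405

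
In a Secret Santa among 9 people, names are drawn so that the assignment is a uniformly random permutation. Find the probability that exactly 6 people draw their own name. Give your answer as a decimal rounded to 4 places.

0.0005

Choose which 6 of the 9 are fixed: C(9,6) = 84 ways.
The remaining 3 must have no fixed point: D(3) = 2.
P = 84·2/362880 = 1/2160 ≈ 0.0005.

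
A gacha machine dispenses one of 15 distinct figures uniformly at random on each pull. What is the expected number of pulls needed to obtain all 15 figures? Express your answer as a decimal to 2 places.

After i distinct types are collected, each trial gives a new one with probability (15−i)/15, so the expected wait for the next new type is 15/(15−i).
E = 15/15 + 15/14 + 15/13 + 15/12 + 15/11 + 15/10 + 15/9 + 15/8 + 15/7 + 15/6 + 15/5 + 15/4 + 15/3 + 15/2 + 15/1 = 1195757/24024 ≈ 49.77.

49.77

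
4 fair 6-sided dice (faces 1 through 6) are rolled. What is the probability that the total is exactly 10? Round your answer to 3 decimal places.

0.062

There are 6^4 = 1296 equally likely outcomes.
The number of ordered 4-tuples from {1,…,6} summing to 10 is 80.
P(sum = 10) = 80/1296 = 5/81 ≈ 0.062.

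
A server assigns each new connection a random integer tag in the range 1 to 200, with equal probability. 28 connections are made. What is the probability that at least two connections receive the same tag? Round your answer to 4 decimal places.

It's easier to compute the probability that all 28 are distinct.
P(all distinct) = 200/200 · 199/200 · ··· · 173/200 ≈ 0.1376.
So the probability of at least one match is 1 − 0.1376 = 0.8624.

0.8624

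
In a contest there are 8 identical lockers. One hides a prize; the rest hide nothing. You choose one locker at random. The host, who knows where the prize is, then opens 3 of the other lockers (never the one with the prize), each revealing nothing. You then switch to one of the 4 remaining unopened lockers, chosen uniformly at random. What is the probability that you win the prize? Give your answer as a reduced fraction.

7/32

Your original locker holds the prize with probability 1/8, so the other 7 collectively hold it with probability 7/8.
The host can always find 3 empty lockers to open, so the reveals don't change that 7/8; it is now spread over the 4 remaining unopened lockers.
P(win by switching) = (7/8) · (1/4) = 7/32.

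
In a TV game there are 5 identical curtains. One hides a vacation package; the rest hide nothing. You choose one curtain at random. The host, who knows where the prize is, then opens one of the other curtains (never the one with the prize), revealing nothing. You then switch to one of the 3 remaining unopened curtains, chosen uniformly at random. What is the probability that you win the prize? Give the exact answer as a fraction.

Your original curtain holds the prize with probability 1/5, so the other 4 collectively hold it with probability 4/5.
The host can always find an empty curtain to open, so this doesn't change that 4/5; it is now spread over the 3 remaining unopened curtains.
P(win by switching) = (4/5) · (1/3) = 4/15.

4/15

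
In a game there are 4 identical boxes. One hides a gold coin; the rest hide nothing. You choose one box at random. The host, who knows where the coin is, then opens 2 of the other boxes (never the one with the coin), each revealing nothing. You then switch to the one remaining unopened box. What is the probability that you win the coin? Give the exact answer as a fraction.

Your original box holds the coin with probability 1/4, so the other 3 collectively hold it with probability 3/4.
The host can always find 2 empty boxes to open, so the reveals don't change that 3/4; it is now spread over the 1 remaining unopened box.
P(win by switching) = (3/4) · (1/1) = 3/4.

3/4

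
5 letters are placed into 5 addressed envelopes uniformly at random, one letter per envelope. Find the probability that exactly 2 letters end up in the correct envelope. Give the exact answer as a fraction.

Choose which 2 of the 5 are fixed: C(5,2) = 10 ways.
The remaining 3 must have no fixed point: D(3) = 2.
P = 10·2/120 = 1/6.

1/6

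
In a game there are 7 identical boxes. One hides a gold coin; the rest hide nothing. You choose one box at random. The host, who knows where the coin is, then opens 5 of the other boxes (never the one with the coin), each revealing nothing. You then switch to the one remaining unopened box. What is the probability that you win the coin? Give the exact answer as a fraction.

6/7

Your original box holds the coin with probability 1/7, so the other 6 collectively hold it with probability 6/7.
The host can always find 5 empty boxes to open, so the reveals don't change that 6/7; it is now spread over the 1 remaining unopened box.
P(win by switching) = (6/7) · (1/1) = 6/7.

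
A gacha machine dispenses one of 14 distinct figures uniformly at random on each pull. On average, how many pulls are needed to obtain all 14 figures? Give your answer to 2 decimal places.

45.52

After i distinct types are collected, each trial gives a new one with probability (14−i)/14, so the expected wait for the next new type is 14/(14−i).
E = 14/14 + 14/13 + 14/12 + 14/11 + 14/10 + 14/9 + 14/8 + 14/7 + 14/6 + 14/5 + 14/4 + 14/3 + 14/2 + 14/1 = 1171733/25740 ≈ 45.52.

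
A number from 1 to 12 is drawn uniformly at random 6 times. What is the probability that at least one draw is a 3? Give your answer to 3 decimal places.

P(no draw is a 3) = (11/12)^6 ≈ 0.593.
P(at least one) = 1 − 0.593 = 0.407.

0.407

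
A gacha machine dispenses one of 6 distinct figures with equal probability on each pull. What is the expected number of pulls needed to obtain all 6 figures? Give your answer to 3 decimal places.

14.700

After i distinct types are collected, each trial gives a new one with probability (6−i)/6, so the expected wait for the next new type is 6/(6−i).
E = 6/6 + 6/5 + 6/4 + 6/3 + 6/2 + 6/1 = 147/10 ≈ 14.700.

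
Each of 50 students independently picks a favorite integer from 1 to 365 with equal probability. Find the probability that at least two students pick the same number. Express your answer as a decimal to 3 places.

It's easier to compute the probability that all 50 are distinct.
P(all distinct) = 365/365 · 364/365 · ··· · 316/365 ≈ 0.030.
So the probability of at least one match is 1 − 0.030 = 0.970.

0.970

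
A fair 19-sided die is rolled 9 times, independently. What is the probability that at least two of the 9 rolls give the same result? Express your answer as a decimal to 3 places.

0.896

P(all 9 different) = 19/19 · 18/19 · ··· · 11/19 ≈ 0.104.
P(at least two equal) = 1 − 0.104 = 0.896.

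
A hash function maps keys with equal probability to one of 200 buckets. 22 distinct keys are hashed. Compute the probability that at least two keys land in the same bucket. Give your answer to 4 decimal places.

It's easier to compute the probability that all 22 are distinct.
P(all distinct) = 200/200 · 199/200 · ··· · 179/200 ≈ 0.3016.
So the probability of at least one match is 1 − 0.3016 = 0.6984.

0.6984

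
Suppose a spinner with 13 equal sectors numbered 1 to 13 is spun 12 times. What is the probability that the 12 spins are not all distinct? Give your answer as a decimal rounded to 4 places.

0.9997

P(all 12 different) = 13/13 · 12/13 · ··· · 2/13 ≈ 0.0003.
P(at least two equal) = 1 − 0.0003 = 0.9997.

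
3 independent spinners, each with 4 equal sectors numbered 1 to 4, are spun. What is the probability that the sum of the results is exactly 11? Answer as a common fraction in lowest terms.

There are 4^3 = 64 equally likely outcomes.
The number of ordered 3-tuples from {1,…,4} summing to 11 is 3.
P(sum = 11) = 3/64.

3/64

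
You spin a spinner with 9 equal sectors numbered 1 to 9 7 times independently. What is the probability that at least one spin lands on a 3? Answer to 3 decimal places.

P(no spin lands on a 3) = (8/9)^7 ≈ 0.438.
P(at least one) = 1 − 0.438 = 0.562.

0.562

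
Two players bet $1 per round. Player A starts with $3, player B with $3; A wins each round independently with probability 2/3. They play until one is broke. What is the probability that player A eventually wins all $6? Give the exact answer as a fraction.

8/9

Let r = q/p = (1/3)/(2/3) = 1/2. The recurrence P(i) = p·P(i+1) + q·P(i−1) with P(0)=0, P(6)=1 gives P(i) = (1 − r^i)/(1 − r^6).
P(3) = (1 − (1/2)^3) / (1 − (1/2)^6) = 8/9.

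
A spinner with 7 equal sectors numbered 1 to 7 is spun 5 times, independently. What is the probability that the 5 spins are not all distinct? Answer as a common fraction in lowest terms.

2041/2401

P(all 5 different) = 7/7 · 6/7 · ··· · 3/7 = 360/2401.
P(at least two equal) = 1 − 360/2401 = 2041/2401.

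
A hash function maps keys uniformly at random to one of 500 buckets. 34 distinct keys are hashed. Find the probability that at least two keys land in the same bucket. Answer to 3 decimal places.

It's easier to compute the probability that all 34 are distinct.
P(all distinct) = 500/500 · 499/500 · ··· · 467/500 ≈ 0.317.
So the probability of at least one match is 1 − 0.317 = 0.683.

0.683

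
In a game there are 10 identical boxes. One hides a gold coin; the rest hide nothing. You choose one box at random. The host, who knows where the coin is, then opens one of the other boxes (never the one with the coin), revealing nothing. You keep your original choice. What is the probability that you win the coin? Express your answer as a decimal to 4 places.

0.1000

The host can always open an empty box regardless of your choice, so this gives no information about your original box.
P(win by staying) = 1/10 ≈ 0.1000.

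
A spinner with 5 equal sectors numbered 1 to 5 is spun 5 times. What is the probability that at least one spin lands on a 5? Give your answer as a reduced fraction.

2101/3125

P(no spin lands on a 5) = (4/5)^5 = 1024/3125.
P(at least one) = 1 − 1024/3125 = 2101/3125.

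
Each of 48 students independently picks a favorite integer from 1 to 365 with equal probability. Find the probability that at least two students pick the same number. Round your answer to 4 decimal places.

0.9606

It's easier to compute the probability that all 48 are distinct.
P(all distinct) = 365/365 · 364/365 · ··· · 318/365 ≈ 0.0394.
So the probability of at least one match is 1 − 0.0394 = 0.9606.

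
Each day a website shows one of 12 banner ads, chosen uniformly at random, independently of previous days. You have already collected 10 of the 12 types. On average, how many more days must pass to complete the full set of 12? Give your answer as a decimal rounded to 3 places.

Starting from 10 distinct types, each trial gives a new one with probability (12−i)/12 when i types are held, so the wait for the next new type is 12/(12−i).
E = 12/2 + 12/1 = 18 ≈ 18.000.

18.000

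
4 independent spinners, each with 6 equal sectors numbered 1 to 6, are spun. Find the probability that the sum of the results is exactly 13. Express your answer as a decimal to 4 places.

0.1080

There are 6^4 = 1296 equally likely outcomes.
The number of ordered 4-tuples from {1,…,6} summing to 13 is 140.
P(sum = 13) = 140/1296 = 35/324 ≈ 0.1080.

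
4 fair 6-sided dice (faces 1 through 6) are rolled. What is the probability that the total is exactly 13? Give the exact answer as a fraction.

There are 6^4 = 1296 equally likely outcomes.
The number of ordered 4-tuples from {1,…,6} summing to 13 is 140.
P(sum = 13) = 140/1296 = 35/324.

35/324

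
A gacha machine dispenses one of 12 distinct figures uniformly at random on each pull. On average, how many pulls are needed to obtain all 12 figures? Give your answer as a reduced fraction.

After i distinct types are collected, each trial gives a new one with probability (12−i)/12, so the expected wait for the next new type is 12/(12−i).
E = 12/12 + 12/11 + 12/10 + 12/9 + 12/8 + 12/7 + 12/6 + 12/5 + 12/4 + 12/3 + 12/2 + 12/1 = 86021/2310.

86021/2310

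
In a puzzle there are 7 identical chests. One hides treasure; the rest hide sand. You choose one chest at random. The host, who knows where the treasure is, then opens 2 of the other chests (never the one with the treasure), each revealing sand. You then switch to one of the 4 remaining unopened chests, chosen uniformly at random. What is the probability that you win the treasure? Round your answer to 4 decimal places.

Your original chest holds the treasure with probability 1/7, so the other 6 collectively hold it with probability 6/7.
The host can always find 2 empty chests to open, so the reveals don't change that 6/7; it is now spread over the 4 remaining unopened chests.
P(win by switching) = (6/7) · (1/4) = 3/14 ≈ 0.2143.

0.2143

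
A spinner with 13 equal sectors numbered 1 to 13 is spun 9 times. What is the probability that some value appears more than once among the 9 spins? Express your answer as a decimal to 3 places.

P(all 9 different) = 13/13 · 12/13 · ··· · 5/13 ≈ 0.024.
P(at least two equal) = 1 − 0.024 = 0.976.

0.976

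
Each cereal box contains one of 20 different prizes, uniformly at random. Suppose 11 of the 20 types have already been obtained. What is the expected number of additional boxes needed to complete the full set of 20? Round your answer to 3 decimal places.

Starting from 11 distinct types, each trial gives a new one with probability (20−i)/20 when i types are held, so the wait for the next new type is 20/(20−i).
E = 20/9 + 20/8 + 20/7 + 20/6 + 20/5 + 20/4 + 20/3 + 20/2 + 20/1 = 7129/126 ≈ 56.579.

56.579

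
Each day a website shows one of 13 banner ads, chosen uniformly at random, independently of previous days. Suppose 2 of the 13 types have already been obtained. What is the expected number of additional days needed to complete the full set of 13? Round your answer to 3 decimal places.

Starting from 2 distinct types, each trial gives a new one with probability (13−i)/13 when i types are held, so the wait for the next new type is 13/(13−i).
E = 13/11 + 13/10 + 13/9 + 13/8 + 13/7 + 13/6 + 13/5 + 13/4 + 13/3 + 13/2 + 13/1 = 1088243/27720 ≈ 39.258.

39.258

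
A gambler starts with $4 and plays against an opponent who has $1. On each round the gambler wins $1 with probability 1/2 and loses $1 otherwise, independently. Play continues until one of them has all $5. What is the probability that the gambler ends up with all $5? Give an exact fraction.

4/5

With a fair step, P(i) = ½P(i−1) + ½P(i+1) with P(0)=0, P(5)=1 has the linear solution P(i) = i/5.
P(4) = 4/5.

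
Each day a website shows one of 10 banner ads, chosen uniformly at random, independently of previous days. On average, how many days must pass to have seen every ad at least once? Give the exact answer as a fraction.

After i distinct types are collected, each trial gives a new one with probability (10−i)/10, so the expected wait for the next new type is 10/(10−i).
E = 10/10 + 10/9 + 10/8 + 10/7 + 10/6 + 10/5 + 10/4 + 10/3 + 10/2 + 10/1 = 7381/252.

7381/252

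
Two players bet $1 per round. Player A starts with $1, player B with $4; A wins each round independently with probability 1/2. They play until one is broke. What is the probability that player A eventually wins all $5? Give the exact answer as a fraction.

1/5

With a fair step, P(i) = ½P(i−1) + ½P(i+1) with P(0)=0, P(5)=1 has the linear solution P(i) = i/5.
P(1) = 1/5.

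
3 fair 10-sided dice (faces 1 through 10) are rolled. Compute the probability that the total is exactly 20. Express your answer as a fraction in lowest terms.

There are 10^3 = 1000 equally likely outcomes.
The number of ordered 3-tuples from {1,…,10} summing to 20 is 63.
P(sum = 20) = 63/1000.

63/1000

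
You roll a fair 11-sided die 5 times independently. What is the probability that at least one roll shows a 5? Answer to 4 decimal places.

0.3791

P(no roll shows a 5) = (10/11)^5 ≈ 0.6209.
P(at least one) = 1 − 0.6209 = 0.3791.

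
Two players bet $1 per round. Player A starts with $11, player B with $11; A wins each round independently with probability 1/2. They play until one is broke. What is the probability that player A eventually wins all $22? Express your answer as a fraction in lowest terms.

1/2

With a fair step, P(i) = ½P(i−1) + ½P(i+1) with P(0)=0, P(22)=1 has the linear solution P(i) = i/22.
P(11) = 11/22 = 1/2.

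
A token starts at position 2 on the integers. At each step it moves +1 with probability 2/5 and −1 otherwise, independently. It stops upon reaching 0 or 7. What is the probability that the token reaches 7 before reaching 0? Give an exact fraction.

Let r = q/p = (3/5)/(2/5) = 3/2. The recurrence P(i) = p·P(i+1) + q·P(i−1) with P(0)=0, P(7)=1 gives P(i) = (1 − r^i)/(1 − r^7).
P(2) = (1 − (3/2)^2) / (1 − (3/2)^7) = 160/2059.

160/2059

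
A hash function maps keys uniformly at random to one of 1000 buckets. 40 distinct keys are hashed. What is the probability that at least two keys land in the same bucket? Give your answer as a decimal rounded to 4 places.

0.5464

It's easier to compute the probability that all 40 are distinct.
P(all distinct) = 1000/1000 · 999/1000 · ··· · 961/1000 ≈ 0.4536.
So the probability of at least one match is 1 − 0.4536 = 0.5464.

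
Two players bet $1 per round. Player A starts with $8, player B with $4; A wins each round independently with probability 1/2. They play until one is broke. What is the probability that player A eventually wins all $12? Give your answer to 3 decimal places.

0.667

With a fair step, P(i) = ½P(i−1) + ½P(i+1) with P(0)=0, P(12)=1 has the linear solution P(i) = i/12.
P(8) = 8/12 = 2/3 ≈ 0.667.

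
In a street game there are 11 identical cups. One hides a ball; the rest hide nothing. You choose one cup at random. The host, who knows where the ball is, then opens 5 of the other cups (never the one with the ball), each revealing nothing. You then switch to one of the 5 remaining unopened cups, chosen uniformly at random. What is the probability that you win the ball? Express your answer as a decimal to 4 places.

Your original cup holds the ball with probability 1/11, so the other 10 collectively hold it with probability 10/11.
The host can always find 5 empty cups to open, so the reveals don't change that 10/11; it is now spread over the 5 remaining unopened cups.
P(win by switching) = (10/11) · (1/5) = 2/11 ≈ 0.1818.

0.1818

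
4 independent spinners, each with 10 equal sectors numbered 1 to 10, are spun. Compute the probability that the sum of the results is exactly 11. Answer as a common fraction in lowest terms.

3/250

There are 10^4 = 10000 equally likely outcomes.
The number of ordered 4-tuples from {1,…,10} summing to 11 is 120.
P(sum = 11) = 120/10000 = 3/250.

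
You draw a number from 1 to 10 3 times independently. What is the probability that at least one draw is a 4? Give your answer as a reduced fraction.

P(no draw is a 4) = (9/10)^3 = 729/1000.
P(at least one) = 1 − 729/1000 = 271/1000.

271/1000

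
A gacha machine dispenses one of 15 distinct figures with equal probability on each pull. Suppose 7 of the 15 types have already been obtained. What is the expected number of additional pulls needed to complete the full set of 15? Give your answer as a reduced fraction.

2283/56

Starting from 7 distinct types, each trial gives a new one with probability (15−i)/15 when i types are held, so the wait for the next new type is 15/(15−i).
E = 15/8 + 15/7 + 15/6 + 15/5 + 15/4 + 15/3 + 15/2 + 15/1 = 2283/56.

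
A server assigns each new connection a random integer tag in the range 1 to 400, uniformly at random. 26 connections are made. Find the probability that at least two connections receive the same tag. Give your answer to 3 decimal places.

It's easier to compute the probability that all 26 are distinct.
P(all distinct) = 400/400 · 399/400 · ··· · 375/400 ≈ 0.436.
So the probability of at least one match is 1 − 0.436 = 0.564.

0.564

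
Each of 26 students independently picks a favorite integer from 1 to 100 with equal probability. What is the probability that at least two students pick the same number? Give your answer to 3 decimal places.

It's easier to compute the probability that all 26 are distinct.
P(all distinct) = 100/100 · 99/100 · ··· · 75/100 ≈ 0.028.
So the probability of at least one match is 1 − 0.028 = 0.972.

0.972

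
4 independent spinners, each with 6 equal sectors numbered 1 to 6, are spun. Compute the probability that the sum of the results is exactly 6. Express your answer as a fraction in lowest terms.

There are 6^4 = 1296 equally likely outcomes.
The number of ordered 4-tuples from {1,…,6} summing to 6 is 10.
P(sum = 6) = 10/1296 = 5/648.

5/648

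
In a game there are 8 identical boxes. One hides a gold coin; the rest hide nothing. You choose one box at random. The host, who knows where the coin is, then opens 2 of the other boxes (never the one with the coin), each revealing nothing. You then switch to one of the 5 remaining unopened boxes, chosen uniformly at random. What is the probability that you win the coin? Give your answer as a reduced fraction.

7/40

Your original box holds the coin with probability 1/8, so the other 7 collectively hold it with probability 7/8.
The host can always find 2 empty boxes to open, so the reveals don't change that 7/8; it is now spread over the 5 remaining unopened boxes.
P(win by switching) = (7/8) · (1/5) = 7/40.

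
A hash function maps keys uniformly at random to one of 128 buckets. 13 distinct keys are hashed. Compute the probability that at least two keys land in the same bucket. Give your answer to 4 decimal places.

0.4675

It's easier to compute the probability that all 13 are distinct.
P(all distinct) = 128/128 · 127/128 · ··· · 116/128 ≈ 0.5325.
So the probability of at least one match is 1 − 0.5325 = 0.4675.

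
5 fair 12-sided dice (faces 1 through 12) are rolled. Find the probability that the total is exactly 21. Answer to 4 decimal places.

0.0181

There are 12^5 = 248832 equally likely outcomes.
The number of ordered 5-tuples from {1,…,12} summing to 21 is 4495.
P(sum = 21) = 4495/248832 ≈ 0.0181.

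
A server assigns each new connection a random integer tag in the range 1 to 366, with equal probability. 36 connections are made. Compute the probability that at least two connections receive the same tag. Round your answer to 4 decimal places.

0.8313

It's easier to compute the probability that all 36 are distinct.
P(all distinct) = 366/366 · 365/366 · ··· · 331/366 ≈ 0.1687.
So the probability of at least one match is 1 − 0.1687 = 0.8313.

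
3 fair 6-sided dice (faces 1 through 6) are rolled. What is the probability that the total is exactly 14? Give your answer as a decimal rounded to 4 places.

0.0694

There are 6^3 = 216 equally likely outcomes.
The number of ordered 3-tuples from {1,…,6} summing to 14 is 15.
P(sum = 14) = 15/216 = 5/72 ≈ 0.0694.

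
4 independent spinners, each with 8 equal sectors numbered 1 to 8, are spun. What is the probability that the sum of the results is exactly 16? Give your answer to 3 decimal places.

There are 8^4 = 4096 equally likely outcomes.
The number of ordered 4-tuples from {1,…,8} summing to 16 is 315.
P(sum = 16) = 315/4096 ≈ 0.077.

0.077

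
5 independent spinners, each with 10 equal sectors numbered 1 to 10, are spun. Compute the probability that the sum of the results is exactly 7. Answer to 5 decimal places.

0.00015

There are 10^5 = 100000 equally likely outcomes.
The number of ordered 5-tuples from {1,…,10} summing to 7 is 15.
P(sum = 7) = 15/100000 = 3/20000 ≈ 0.00015.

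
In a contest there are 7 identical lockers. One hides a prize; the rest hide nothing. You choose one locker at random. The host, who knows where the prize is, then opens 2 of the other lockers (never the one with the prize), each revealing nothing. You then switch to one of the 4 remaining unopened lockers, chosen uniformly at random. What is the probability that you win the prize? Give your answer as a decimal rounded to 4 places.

Your original locker holds the prize with probability 1/7, so the other 6 collectively hold it with probability 6/7.
The host can always find 2 empty lockers to open, so the reveals don't change that 6/7; it is now spread over the 4 remaining unopened lockers.
P(win by switching) = (6/7) · (1/4) = 3/14 ≈ 0.2143.

0.2143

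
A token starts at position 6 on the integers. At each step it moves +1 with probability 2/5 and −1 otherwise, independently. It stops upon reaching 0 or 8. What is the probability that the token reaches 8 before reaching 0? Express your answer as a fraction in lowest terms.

532/1261

Let r = q/p = (3/5)/(2/5) = 3/2. The recurrence P(i) = p·P(i+1) + q·P(i−1) with P(0)=0, P(8)=1 gives P(i) = (1 − r^i)/(1 − r^8).
P(6) = (1 − (3/2)^6) / (1 − (3/2)^8) = 532/1261.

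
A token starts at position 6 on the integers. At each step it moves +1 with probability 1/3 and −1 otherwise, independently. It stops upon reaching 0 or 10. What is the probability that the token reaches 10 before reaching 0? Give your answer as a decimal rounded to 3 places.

0.062

Let r = q/p = (2/3)/(1/3) = 2. The recurrence P(i) = p·P(i+1) + q·P(i−1) with P(0)=0, P(10)=1 gives P(i) = (1 − r^i)/(1 − r^10).
P(6) = (1 − (2)^6) / (1 − (2)^10) = 21/341 ≈ 0.062.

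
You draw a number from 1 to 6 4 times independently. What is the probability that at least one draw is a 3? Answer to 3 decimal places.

0.518

P(no draw is a 3) = (5/6)^4 ≈ 0.482.
P(at least one) = 1 − 0.482 = 0.518.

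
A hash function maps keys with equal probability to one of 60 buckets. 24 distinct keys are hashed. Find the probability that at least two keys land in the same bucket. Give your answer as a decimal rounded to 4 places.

0.9953

It's easier to compute the probability that all 24 are distinct.
P(all distinct) = 60/60 · 59/60 · ··· · 37/60 ≈ 0.0047.
So the probability of at least one match is 1 − 0.0047 = 0.9953.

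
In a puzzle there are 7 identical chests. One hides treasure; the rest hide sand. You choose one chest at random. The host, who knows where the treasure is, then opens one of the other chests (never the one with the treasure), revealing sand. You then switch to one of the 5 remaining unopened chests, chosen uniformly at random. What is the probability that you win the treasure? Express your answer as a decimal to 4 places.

Your original chest holds the treasure with probability 1/7, so the other 6 collectively hold it with probability 6/7.
The host can always find an empty chest to open, so this doesn't change that 6/7; it is now spread over the 5 remaining unopened chests.
P(win by switching) = (6/7) · (1/5) = 6/35 ≈ 0.1714.

0.1714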